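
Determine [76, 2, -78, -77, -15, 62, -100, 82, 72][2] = -78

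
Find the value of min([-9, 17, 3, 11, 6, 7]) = -9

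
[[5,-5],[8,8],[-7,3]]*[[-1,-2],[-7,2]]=C[0][0] = (5)*(-1) + (-5)*(-7) = 30
C[0][1] = (5)*(-2) + (-5)*(2) = -20
C[1][0] = (8)*(-1) + (8)*(-7) = -64
C[1][1] = (8)*(-2) + (8)*(2) = 0
C[2][0] = (-7)*(-1) + (3)*(-7) = -14
C[2][1] = (-7)*(-2) + (3)*(2) = 20
= [[30, -20], [-64, 0], [-14, 20]]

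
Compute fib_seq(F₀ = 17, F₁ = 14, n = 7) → [17, 14, 31, 45, 76, 121, 197]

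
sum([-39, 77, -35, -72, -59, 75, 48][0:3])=slice → [-39, 77, -35]
(-39) + 77 + (-35)
= 3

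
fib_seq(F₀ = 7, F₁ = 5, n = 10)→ F_2 = F_1 + F_0 = 12
F_3 = F_2 + F_1 = 17
F_4 = F_3 + F_2 = 29
...
= [7, 5, 12, 17, 29, 46, 75, 121, 196, 317]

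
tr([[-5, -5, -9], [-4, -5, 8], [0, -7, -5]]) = -15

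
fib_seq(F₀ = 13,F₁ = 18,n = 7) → [13, 18, 31, 49, 80, 129, 209]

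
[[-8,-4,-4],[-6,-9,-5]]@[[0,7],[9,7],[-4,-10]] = C[0][0] = (-8)*(0) + (-4)*(9) + (-4)*(-4) = -20
C[0][1] = (-8)*(7) + (-4)*(7) + (-4)*(-10) = -44
C[1][0] = (-6)*(0) + (-9)*(9) + (-5)*(-4) = -61
C[1][1] = (-6)*(7) + (-9)*(7) + (-5)*(-10) = -55
= [[-20, -44], [-61, -55]]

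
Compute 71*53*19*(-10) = -714970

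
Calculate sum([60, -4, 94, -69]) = 81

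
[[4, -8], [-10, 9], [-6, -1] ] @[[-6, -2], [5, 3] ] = C[0][0] = (4)*(-6) + (-8)*(5) = -64
C[0][1] = (4)*(-2) + (-8)*(3) = -32
C[1][0] = (-10)*(-6) + (9)*(5) = 105
C[1][1] = (-10)*(-2) + (9)*(3) = 47
C[2][0] = (-6)*(-6) + (-1)*(5) = 31
C[2][1] = (-6)*(-2) + (-1)*(3) = 9
= [[-64, -32], [105, 47], [31, 9]]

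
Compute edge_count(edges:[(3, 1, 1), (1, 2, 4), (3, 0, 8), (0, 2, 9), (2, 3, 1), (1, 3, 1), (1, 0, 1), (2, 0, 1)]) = 8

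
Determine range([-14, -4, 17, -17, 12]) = 34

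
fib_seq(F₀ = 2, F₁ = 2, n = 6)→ [2, 2, 4, 6, 10, 16]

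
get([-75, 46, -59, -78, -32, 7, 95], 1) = 46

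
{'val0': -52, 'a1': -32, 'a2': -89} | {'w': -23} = {'val0': -52, 'a1': -32, 'a2': -89, 'w': -23}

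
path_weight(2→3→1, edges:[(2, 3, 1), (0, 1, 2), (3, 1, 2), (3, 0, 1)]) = 3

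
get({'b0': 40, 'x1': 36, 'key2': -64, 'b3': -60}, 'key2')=-64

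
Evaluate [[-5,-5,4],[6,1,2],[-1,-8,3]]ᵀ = [[-5, 6, -1], [-5, 1, -8], [4, 2, 3]]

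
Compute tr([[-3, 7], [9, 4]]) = diagonal: (-3) + 4
= 1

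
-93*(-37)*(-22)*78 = -5904756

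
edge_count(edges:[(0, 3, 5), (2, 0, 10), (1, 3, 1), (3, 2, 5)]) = 4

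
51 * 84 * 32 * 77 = 10555776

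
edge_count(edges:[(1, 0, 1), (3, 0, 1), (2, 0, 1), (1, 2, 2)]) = 4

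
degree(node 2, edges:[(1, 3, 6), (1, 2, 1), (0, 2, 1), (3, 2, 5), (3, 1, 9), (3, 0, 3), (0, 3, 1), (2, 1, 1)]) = 4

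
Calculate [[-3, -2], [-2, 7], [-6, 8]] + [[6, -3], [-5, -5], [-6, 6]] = [[3, -5], [-7, 2], [-12, 14]]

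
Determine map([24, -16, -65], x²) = [576, 256, 4225]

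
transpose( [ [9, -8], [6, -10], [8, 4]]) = [[9, 6, 8], [-8, -10, 4]]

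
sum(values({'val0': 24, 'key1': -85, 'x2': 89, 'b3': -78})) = -50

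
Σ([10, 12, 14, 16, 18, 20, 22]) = 112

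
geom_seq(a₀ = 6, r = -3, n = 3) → a_0 = 6*(-3)^0 = 6
a_1 = 6*(-3)^1 = -18
a_2 = 6*(-3)^2 = 54
= [6, -18, 54]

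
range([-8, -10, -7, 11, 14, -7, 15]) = 25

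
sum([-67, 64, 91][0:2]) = slice → [-67, 64]
(-67) + 64
= -3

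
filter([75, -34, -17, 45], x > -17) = keep x where x > -17: 75✓, -34✗, -17✗, 45✓
= [75, 45]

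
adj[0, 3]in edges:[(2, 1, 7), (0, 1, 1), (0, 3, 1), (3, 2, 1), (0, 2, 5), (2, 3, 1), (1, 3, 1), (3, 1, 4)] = 1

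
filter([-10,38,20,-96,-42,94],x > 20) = keep x where x > 20: -10✗, 38✓, 20✗, -96✗, -42✗, 94✓
= [38, 94]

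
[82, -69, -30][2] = -30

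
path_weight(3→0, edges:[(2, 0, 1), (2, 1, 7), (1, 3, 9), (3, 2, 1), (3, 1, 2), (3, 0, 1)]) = 1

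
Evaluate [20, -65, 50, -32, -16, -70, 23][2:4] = [50, -32]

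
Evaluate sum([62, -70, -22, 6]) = -24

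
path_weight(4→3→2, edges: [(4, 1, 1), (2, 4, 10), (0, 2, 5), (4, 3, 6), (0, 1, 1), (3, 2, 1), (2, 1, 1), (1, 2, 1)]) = w(4→3)=6 + w(3→2)=1
= 7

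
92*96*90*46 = 36564480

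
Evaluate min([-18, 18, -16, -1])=-18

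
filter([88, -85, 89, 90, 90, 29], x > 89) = keep x where x > 89: 88✗, -85✗, 89✗, 90✓, 90✓, 29✗
= [90, 90]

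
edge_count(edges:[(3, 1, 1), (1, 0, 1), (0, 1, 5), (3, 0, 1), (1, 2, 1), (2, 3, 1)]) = 6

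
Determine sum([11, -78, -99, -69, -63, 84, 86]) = -128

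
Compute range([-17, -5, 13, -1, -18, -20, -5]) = 33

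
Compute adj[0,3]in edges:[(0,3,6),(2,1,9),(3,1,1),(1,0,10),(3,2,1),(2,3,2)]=6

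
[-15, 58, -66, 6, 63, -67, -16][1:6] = [58, -66, 6, 63, -67]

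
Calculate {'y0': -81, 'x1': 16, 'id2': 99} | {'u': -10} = {'y0': -81, 'x1': 16, 'id2': 99, 'u': -10}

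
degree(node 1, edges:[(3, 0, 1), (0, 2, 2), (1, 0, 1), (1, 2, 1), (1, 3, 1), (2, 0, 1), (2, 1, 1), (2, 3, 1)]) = 4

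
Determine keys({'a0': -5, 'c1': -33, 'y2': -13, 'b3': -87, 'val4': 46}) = ['a0', 'c1', 'y2', 'b3', 'val4']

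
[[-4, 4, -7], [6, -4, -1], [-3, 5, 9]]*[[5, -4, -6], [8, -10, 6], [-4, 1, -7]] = C[0][0] = (-4)*(5) + (4)*(8) + (-7)*(-4) = 40
C[0][1] = (-4)*(-4) + (4)*(-10) + (-7)*(1) = -31
C[0][2] = (-4)*(-6) + (4)*(6) + (-7)*(-7) = 97
C[1][0] = (6)*(5) + (-4)*(8) + (-1)*(-4) = 2
C[1][1] = (6)*(-4) + (-4)*(-10) + (-1)*(1) = 15
C[1][2] = (6)*(-6) + (-4)*(6) + (-1)*(-7) = -53
... (3 more cells)
= [[40, -31, 97], [2, 15, -53], [-11, -29, -15]]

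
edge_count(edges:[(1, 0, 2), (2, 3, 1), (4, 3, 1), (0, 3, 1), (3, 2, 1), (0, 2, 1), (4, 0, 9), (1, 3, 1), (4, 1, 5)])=9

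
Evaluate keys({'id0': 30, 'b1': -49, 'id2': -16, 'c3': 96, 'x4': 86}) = ['id0', 'b1', 'id2', 'c3', 'x4']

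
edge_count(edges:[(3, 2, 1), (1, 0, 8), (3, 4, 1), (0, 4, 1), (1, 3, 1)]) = 5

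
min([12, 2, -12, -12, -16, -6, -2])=-16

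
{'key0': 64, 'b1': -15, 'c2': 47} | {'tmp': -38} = {'key0': 64, 'b1': -15, 'c2': 47, 'tmp': -38}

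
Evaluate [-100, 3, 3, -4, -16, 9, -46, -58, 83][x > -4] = keep x where x > -4: -100✗, 3✓, 3✓, -4✗, -16✗, 9✓, -46✗, -58✗, 83✓
= [3, 3, 9, 83]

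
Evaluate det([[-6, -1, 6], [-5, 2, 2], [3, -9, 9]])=-33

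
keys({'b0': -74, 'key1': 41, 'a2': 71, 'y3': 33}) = ['b0', 'key1', 'a2', 'y3']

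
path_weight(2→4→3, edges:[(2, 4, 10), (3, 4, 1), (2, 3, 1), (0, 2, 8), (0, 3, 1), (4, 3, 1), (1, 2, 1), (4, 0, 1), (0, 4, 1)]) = w(2→4)=10 + w(4→3)=1
= 11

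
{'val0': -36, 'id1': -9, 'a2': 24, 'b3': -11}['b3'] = -11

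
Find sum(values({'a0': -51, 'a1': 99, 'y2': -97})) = (-51) + 99 + (-97)
= -49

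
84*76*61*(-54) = -21028896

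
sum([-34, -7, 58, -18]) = (-34) + (-7) + 58 + (-18)
= -1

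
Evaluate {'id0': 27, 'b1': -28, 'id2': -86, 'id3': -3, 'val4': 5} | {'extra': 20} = {'id0': 27, 'b1': -28, 'id2': -86, 'id3': -3, 'val4': 5, 'extra': 20}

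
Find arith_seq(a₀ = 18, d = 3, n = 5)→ [18, 21, 24, 27, 30]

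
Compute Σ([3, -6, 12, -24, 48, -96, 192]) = 129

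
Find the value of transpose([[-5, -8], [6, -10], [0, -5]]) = [[-5, 6, 0], [-8, -10, -5]]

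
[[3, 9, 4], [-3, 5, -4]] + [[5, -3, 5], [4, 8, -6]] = [[8, 6, 9], [1, 13, -10]]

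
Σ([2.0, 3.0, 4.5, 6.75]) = 2.0 + 3.0 + 4.5 + 6.75
= 16.25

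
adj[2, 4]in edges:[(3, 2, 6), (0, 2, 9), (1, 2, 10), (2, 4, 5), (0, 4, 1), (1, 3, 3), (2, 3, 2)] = 5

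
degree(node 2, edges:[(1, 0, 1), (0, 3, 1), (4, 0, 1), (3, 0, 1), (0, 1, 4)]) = incident: none
= 0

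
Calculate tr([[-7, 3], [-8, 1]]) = -6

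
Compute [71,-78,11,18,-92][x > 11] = [71, 18]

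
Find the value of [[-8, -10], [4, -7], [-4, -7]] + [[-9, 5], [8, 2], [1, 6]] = [[-17, -5], [12, -5], [-3, -1]]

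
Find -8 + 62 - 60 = -6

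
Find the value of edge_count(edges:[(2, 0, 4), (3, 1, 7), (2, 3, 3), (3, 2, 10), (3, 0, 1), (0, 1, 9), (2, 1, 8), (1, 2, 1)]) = 8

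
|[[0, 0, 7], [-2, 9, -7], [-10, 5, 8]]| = (1)*(0)*det([[9, -7], [5, 8]]) + (-1)*(0)*det([[-2, -7], [-10, 8]]) + (1)*(7)*det([[-2, 9], [-10, 5]])
= 0 + 0 + 560
= 560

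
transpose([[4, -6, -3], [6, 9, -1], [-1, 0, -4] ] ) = [[4, 6, -1], [-6, 9, 0], [-3, -1, -4]]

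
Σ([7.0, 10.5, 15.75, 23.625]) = 7.0 + 10.5 + 15.75 + 23.625
= 56.875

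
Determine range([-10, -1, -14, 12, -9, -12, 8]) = 26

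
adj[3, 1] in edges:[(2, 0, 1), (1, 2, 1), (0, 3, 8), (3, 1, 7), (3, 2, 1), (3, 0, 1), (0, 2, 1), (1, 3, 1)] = 7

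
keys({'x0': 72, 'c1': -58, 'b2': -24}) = ['x0', 'c1', 'b2']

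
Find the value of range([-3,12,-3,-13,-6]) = 25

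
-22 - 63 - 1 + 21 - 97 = -162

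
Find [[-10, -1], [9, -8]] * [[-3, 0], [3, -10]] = [[27, 10], [-51, 80]]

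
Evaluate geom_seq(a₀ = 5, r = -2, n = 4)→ [5, -10, 20, -40]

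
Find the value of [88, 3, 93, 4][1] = 3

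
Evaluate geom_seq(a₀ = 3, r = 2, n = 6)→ [3, 6, 12, 24, 48, 96]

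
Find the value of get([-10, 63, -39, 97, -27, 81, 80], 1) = 63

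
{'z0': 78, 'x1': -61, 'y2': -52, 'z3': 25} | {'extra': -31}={'z0': 78, 'x1': -61, 'y2': -52, 'z3': 25, 'extra': -31}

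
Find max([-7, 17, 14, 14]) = 17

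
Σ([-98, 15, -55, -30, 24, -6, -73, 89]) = (-98) + 15 + (-55) + (-30) + 24 + (-6) + (-73) + 89
= -134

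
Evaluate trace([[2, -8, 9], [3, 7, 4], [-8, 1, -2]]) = 7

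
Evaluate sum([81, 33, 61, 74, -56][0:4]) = slice → [81, 33, 61, 74]
81 + 33 + 61 + 74
= 249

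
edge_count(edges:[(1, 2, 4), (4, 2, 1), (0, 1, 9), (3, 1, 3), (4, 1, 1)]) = 5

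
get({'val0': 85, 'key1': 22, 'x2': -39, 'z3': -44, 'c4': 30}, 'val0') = 85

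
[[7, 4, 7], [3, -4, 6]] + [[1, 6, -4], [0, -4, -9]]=[[8, 10, 3], [3, -8, -3]]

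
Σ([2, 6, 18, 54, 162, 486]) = 728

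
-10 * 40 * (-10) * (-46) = -184000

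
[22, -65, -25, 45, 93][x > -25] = [22, 45, 93]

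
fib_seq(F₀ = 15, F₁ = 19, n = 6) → F_2 = F_1 + F_0 = 34
F_3 = F_2 + F_1 = 53
F_4 = F_3 + F_2 = 87
...
= [15, 19, 34, 53, 87, 140]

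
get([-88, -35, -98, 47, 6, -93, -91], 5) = -93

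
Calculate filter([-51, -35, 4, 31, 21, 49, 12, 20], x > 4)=[31, 21, 49, 12, 20]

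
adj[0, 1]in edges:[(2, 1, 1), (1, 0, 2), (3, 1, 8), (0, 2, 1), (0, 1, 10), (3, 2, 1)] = 10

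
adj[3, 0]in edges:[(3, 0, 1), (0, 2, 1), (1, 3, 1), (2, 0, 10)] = 1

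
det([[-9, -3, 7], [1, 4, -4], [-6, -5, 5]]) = (1)*(-9)*det([[4, -4], [-5, 5]]) + (-1)*(-3)*det([[1, -4], [-6, 5]]) + (1)*(7)*det([[1, 4], [-6, -5]])
= 0 + -57 + 133
= 76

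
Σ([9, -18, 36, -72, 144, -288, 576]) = 9 + -18 + 36 + -72 + 144 + -288 + 576
= 387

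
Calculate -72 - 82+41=-113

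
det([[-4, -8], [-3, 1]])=(-4)*(1) - (-8)*(-3)
= -28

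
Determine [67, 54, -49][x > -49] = [67, 54]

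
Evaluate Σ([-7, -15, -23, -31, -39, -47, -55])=-217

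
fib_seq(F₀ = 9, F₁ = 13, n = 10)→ F_2 = F_1 + F_0 = 22
F_3 = F_2 + F_1 = 35
F_4 = F_3 + F_2 = 57
...
= [9, 13, 22, 35, 57, 92, 149, 241, 390, 631]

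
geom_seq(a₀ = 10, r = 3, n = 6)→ [10, 30, 90, 270, 810, 2430]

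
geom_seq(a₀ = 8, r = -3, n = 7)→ a_0 = 8*(-3)^0 = 8
a_1 = 8*(-3)^1 = -24
a_2 = 8*(-3)^2 = 72
...
= [8, -24, 72, -216, 648, -1944, 5832]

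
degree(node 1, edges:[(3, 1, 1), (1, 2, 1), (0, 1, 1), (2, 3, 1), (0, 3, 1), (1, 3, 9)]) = 4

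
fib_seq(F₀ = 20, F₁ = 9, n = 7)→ [20, 9, 29, 38, 67, 105, 172]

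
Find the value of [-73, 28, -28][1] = 28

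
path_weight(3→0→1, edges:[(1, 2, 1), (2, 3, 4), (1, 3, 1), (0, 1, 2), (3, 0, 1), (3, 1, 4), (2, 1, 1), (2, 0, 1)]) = 3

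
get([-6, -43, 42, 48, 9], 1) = -43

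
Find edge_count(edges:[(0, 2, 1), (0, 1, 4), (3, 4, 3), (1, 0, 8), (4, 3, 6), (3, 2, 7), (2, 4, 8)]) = 7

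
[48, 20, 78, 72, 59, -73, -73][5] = -73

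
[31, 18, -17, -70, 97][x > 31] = keep x where x > 31: 31✗, 18✗, -17✗, -70✗, 97✓
= [97]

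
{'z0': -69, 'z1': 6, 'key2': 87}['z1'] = 6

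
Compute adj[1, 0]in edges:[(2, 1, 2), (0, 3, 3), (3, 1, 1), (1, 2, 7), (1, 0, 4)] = 4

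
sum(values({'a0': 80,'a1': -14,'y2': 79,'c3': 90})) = 80 + (-14) + 79 + 90
= 235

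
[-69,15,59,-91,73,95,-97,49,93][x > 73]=keep x where x > 73: -69✗, 15✗, 59✗, -91✗, 73✗, 95✓, -97✗, 49✗, 93✓
= [95, 93]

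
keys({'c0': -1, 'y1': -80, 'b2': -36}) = ['c0', 'y1', 'b2']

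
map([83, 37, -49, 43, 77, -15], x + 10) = 83+10=93, 37+10=47, -49+10=-39, 43+10=53, 77+10=87, -15+10=-5
= [93, 47, -39, 53, 87, -5]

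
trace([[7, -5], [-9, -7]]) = 0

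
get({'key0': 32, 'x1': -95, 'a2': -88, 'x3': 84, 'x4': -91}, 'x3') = 84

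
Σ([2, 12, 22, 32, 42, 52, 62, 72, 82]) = 2 + 12 + 22 + 32 + 42 + 52 + 62 + 72 + 82
= 378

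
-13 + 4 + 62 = 53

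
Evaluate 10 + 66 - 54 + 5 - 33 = -6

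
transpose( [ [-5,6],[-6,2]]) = [[-5, -6], [6, 2]]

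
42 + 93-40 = 95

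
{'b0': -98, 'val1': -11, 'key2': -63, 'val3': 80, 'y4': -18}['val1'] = -11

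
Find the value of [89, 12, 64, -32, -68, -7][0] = 89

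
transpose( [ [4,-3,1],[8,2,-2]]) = [[4, 8], [-3, 2], [1, -2]]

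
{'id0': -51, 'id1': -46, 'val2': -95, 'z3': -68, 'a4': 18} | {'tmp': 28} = {'id0': -51, 'id1': -46, 'val2': -95, 'z3': -68, 'a4': 18, 'tmp': 28}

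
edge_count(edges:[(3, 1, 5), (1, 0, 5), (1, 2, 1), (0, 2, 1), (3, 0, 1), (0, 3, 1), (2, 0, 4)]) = 7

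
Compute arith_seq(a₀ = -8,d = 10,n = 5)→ [-8, 2, 12, 22, 32]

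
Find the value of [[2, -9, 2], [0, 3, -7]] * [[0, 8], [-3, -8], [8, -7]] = [[43, 74], [-65, 25]]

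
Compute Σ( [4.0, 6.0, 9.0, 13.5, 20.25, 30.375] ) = 83.125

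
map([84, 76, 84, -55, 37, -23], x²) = [7056, 5776, 7056, 3025, 1369, 529]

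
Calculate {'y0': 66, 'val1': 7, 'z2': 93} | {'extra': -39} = {'y0': 66, 'val1': 7, 'z2': 93, 'extra': -39}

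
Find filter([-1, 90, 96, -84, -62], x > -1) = [90, 96]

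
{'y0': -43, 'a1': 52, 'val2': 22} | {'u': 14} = {'y0': -43, 'a1': 52, 'val2': 22, 'u': 14}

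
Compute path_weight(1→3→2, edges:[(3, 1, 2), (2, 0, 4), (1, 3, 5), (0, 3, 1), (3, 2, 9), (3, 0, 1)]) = w(1→3)=5 + w(3→2)=9
= 14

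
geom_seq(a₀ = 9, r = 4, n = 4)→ [9, 36, 144, 576]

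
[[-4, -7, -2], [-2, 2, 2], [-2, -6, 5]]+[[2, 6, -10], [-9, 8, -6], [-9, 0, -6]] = [[-2, -1, -12], [-11, 10, -4], [-11, -6, -1]]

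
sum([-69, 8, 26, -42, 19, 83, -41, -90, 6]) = -100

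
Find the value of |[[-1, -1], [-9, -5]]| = (-1)*(-5) - (-1)*(-9)
= -4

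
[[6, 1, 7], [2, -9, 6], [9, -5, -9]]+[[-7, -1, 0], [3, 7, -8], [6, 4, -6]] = [[-1, 0, 7], [5, -2, -2], [15, -1, -15]]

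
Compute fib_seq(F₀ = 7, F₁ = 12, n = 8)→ [7, 12, 19, 31, 50, 81, 131, 212]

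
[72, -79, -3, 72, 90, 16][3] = 72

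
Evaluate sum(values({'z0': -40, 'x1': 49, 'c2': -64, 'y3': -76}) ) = (-40) + 49 + (-64) + (-76)
= -131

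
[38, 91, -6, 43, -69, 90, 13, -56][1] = 91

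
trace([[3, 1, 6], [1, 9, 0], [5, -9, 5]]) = 17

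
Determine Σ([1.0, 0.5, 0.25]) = 1.0 + 0.5 + 0.25
= 1.75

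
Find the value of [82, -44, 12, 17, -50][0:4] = [82, -44, 12, 17]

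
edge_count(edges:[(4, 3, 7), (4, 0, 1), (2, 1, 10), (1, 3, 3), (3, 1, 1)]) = 5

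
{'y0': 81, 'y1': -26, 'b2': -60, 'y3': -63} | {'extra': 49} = {'y0': 81, 'y1': -26, 'b2': -60, 'y3': -63, 'extra': 49}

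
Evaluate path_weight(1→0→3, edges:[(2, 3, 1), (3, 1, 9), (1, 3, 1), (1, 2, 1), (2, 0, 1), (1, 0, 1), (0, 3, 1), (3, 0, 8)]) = 2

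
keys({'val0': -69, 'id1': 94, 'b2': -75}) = ['val0', 'id1', 'b2']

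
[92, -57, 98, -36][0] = 92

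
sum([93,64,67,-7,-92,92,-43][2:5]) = -32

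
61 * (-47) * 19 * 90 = -4902570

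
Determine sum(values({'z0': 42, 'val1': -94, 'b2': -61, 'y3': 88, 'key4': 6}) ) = 42 + (-94) + (-61) + 88 + 6
= -19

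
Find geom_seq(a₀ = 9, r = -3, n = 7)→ a_0 = 9*(-3)^0 = 9
a_1 = 9*(-3)^1 = -27
a_2 = 9*(-3)^2 = 81
...
= [9, -27, 81, -243, 729, -2187, 6561]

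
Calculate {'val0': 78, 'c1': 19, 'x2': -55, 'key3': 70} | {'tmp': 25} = {'val0': 78, 'c1': 19, 'x2': -55, 'key3': 70, 'tmp': 25}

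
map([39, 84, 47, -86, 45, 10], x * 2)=[78, 168, 94, -172, 90, 20]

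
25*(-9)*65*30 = -438750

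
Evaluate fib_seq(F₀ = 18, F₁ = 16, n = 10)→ [18, 16, 34, 50, 84, 134, 218, 352, 570, 922]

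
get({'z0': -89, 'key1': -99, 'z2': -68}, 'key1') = -99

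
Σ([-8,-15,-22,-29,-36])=-110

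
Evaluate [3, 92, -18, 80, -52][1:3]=[92, -18]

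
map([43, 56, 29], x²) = (43)²=1849, (56)²=3136, (29)²=841
= [1849, 3136, 841]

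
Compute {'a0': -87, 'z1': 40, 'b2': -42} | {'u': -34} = {'a0': -87, 'z1': 40, 'b2': -42, 'u': -34}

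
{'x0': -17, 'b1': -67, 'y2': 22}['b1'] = -67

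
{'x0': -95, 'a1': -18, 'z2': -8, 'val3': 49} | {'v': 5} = {'x0': -95, 'a1': -18, 'z2': -8, 'val3': 49, 'v': 5}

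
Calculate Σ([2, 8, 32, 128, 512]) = 2 + 8 + 32 + 128 + 512
= 682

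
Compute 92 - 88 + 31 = 35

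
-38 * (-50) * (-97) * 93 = -17139900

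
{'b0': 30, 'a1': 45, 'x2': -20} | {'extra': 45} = {'b0': 30, 'a1': 45, 'x2': -20, 'extra': 45}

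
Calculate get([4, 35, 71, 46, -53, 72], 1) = 35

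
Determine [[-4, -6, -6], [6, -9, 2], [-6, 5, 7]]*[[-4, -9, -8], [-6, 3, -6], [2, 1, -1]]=C[0][0] = (-4)*(-4) + (-6)*(-6) + (-6)*(2) = 40
C[0][1] = (-4)*(-9) + (-6)*(3) + (-6)*(1) = 12
C[0][2] = (-4)*(-8) + (-6)*(-6) + (-6)*(-1) = 74
C[1][0] = (6)*(-4) + (-9)*(-6) + (2)*(2) = 34
C[1][1] = (6)*(-9) + (-9)*(3) + (2)*(1) = -79
C[1][2] = (6)*(-8) + (-9)*(-6) + (2)*(-1) = 4
... (3 more cells)
= [[40, 12, 74], [34, -79, 4], [8, 76, 11]]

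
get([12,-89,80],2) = 80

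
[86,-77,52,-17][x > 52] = keep x where x > 52: 86✓, -77✗, 52✗, -17✗
= [86]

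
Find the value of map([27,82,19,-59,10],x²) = (27)²=729, (82)²=6724, (19)²=361, (-59)²=3481, (10)²=100
= [729, 6724, 361, 3481, 100]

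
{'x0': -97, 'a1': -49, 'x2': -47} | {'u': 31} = {'x0': -97, 'a1': -49, 'x2': -47, 'u': 31}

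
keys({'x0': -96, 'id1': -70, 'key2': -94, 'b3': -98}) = ['x0', 'id1', 'key2', 'b3']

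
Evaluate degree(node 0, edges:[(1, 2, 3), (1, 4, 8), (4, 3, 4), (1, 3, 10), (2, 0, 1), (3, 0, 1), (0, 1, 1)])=incident: (2,0), (3,0), (0,1)
= 3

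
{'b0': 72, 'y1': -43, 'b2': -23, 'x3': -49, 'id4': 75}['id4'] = 75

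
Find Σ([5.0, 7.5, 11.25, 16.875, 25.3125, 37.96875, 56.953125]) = 5.0 + 7.5 + 11.25 + 16.875 + 25.3125 + 37.96875 + 56.953125
= 160.859375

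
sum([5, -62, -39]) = -96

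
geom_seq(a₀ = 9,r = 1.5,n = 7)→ a_0 = 9*1.5^0 = 9.0
a_1 = 9*1.5^1 = 13.5
a_2 = 9*1.5^2 = 20.25
...
= [9.0, 13.5, 20.25, 30.375, 45.5625, 68.34375, 102.515625]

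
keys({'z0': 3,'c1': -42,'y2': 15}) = ['z0', 'c1', 'y2']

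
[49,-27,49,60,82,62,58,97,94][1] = -27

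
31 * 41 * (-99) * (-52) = 6543108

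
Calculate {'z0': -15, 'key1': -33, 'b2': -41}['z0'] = -15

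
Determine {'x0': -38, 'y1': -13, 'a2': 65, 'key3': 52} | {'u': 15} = {'x0': -38, 'y1': -13, 'a2': 65, 'key3': 52, 'u': 15}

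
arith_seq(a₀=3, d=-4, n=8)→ a_0 = 3 + 0*-4 = 3
a_1 = 3 + 1*-4 = -1
a_2 = 3 + 2*-4 = -5
...
= [3, -1, -5, -9, -13, -17, -21, -25]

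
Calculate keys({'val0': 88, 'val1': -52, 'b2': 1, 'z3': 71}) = ['val0', 'val1', 'b2', 'z3']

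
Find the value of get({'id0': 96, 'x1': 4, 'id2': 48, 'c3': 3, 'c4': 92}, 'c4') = 92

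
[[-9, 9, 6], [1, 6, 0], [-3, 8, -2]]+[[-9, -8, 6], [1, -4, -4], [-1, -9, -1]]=[[-18, 1, 12], [2, 2, -4], [-4, -1, -3]]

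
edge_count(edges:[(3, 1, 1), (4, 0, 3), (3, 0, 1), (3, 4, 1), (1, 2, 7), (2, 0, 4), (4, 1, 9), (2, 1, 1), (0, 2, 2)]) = 9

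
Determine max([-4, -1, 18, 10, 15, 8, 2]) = 18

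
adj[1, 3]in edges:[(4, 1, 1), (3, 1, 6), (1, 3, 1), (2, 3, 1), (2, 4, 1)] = 1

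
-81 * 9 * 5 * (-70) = 255150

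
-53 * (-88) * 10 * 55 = 2565200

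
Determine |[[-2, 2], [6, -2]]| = -8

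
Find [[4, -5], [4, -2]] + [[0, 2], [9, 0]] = [[4, -3], [13, -2]]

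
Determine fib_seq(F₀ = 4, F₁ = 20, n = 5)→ [4, 20, 24, 44, 68]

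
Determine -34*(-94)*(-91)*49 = -14250964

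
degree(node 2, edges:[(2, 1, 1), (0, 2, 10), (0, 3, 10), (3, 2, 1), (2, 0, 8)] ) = 4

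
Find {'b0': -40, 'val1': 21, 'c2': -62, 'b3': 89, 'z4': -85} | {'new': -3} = {'b0': -40, 'val1': 21, 'c2': -62, 'b3': 89, 'z4': -85, 'new': -3}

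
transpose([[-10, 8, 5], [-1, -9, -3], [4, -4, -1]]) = [[-10, -1, 4], [8, -9, -4], [5, -3, -1]]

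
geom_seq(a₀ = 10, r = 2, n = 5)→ a_0 = 10*2^0 = 10
a_1 = 10*2^1 = 20
a_2 = 10*2^2 = 40
...
= [10, 20, 40, 80, 160]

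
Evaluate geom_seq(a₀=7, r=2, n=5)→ [7, 14, 28, 56, 112]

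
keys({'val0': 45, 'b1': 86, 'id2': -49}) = ['val0', 'b1', 'id2']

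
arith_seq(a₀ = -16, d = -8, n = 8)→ [-16, -24, -32, -40, -48, -56, -64, -72]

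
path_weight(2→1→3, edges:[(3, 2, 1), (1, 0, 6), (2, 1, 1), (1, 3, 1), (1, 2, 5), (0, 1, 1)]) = 2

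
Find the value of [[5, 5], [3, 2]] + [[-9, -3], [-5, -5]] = [[-4, 2], [-2, -3]]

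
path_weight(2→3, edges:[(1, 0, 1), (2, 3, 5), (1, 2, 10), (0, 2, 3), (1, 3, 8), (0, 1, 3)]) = w(2→3)=5
= 5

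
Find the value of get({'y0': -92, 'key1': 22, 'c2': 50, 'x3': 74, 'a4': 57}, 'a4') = 57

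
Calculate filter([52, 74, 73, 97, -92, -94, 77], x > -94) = keep x where x > -94: 52✓, 74✓, 73✓, 97✓, -92✓, -94✗, 77✓
= [52, 74, 73, 97, -92, 77]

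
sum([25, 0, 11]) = 25 + 0 + 11
= 36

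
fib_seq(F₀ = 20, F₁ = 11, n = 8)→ [20, 11, 31, 42, 73, 115, 188, 303]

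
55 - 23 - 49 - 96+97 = -16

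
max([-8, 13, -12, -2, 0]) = 13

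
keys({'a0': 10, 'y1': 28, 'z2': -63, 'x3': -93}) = ['a0', 'y1', 'z2', 'x3']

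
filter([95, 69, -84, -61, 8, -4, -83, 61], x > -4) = [95, 69, 8, 61]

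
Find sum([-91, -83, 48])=-126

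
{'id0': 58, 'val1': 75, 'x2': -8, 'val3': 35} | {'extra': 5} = {'id0': 58, 'val1': 75, 'x2': -8, 'val3': 35, 'extra': 5}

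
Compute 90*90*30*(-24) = -5832000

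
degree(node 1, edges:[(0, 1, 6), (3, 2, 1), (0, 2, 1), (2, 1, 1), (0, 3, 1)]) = 2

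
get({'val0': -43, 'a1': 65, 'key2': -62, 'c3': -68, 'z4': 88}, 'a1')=65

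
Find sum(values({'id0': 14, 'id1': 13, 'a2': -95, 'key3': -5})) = 14 + 13 + (-95) + (-5)
= -73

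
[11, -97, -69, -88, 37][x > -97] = [11, -69, -88, 37]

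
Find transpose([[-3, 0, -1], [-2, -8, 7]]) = [[-3, -2], [0, -8], [-1, 7]]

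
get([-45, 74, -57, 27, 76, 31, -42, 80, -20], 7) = 80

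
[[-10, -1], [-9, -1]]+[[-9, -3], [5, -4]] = [[-19, -4], [-4, -5]]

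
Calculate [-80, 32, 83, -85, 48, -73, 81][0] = -80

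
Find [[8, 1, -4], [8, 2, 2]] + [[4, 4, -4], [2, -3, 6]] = [[12, 5, -8], [10, -1, 8]]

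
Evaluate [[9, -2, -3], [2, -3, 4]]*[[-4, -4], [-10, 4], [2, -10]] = C[0][0] = (9)*(-4) + (-2)*(-10) + (-3)*(2) = -22
C[0][1] = (9)*(-4) + (-2)*(4) + (-3)*(-10) = -14
C[1][0] = (2)*(-4) + (-3)*(-10) + (4)*(2) = 30
C[1][1] = (2)*(-4) + (-3)*(4) + (4)*(-10) = -60
= [[-22, -14], [30, -60]]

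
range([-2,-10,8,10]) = 20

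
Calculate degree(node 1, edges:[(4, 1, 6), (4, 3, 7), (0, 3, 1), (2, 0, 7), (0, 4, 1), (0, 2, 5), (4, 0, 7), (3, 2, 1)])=incident: (4,1)
= 1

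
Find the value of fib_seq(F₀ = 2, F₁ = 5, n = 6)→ F_2 = F_1 + F_0 = 7
F_3 = F_2 + F_1 = 12
F_4 = F_3 + F_2 = 19
...
= [2, 5, 7, 12, 19, 31]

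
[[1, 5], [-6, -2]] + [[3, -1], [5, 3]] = [[4, 4], [-1, 1]]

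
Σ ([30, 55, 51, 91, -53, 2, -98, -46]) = 32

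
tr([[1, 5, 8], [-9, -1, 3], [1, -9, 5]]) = diagonal: 1 + (-1) + 5
= 5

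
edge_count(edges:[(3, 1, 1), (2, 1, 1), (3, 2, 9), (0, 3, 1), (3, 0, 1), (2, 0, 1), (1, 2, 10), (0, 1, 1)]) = 8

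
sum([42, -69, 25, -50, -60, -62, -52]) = 42 + (-69) + 25 + (-50) + (-60) + (-62) + (-52)
= -226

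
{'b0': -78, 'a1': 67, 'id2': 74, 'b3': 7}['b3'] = 7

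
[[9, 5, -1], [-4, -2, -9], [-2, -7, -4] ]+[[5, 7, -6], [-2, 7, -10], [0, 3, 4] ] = [[14, 12, -7], [-6, 5, -19], [-2, -4, 0]]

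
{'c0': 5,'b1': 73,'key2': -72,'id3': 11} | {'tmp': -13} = {'c0': 5, 'b1': 73, 'key2': -72, 'id3': 11, 'tmp': -13}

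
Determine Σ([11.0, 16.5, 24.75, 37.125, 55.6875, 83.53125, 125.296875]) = 353.890625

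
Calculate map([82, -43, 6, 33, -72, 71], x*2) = [164, -86, 12, 66, -144, 142]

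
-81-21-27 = -129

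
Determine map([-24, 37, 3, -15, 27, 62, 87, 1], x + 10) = -24+10=-14, 37+10=47, 3+10=13, -15+10=-5, 27+10=37, 62+10=72, 87+10=97, 1+10=11
= [-14, 47, 13, -5, 37, 72, 97, 11]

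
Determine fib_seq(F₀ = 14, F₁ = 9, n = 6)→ [14, 9, 23, 32, 55, 87]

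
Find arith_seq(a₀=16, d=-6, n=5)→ a_0 = 16 + 0*-6 = 16
a_1 = 16 + 1*-6 = 10
a_2 = 16 + 2*-6 = 4
...
= [16, 10, 4, -2, -8]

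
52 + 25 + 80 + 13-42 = 128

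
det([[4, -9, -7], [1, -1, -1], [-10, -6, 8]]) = 38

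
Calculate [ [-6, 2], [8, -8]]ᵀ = [[-6, 8], [2, -8]]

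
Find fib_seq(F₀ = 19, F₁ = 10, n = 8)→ [19, 10, 29, 39, 68, 107, 175, 282]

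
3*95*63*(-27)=-484785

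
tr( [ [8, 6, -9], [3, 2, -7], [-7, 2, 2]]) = diagonal: 8 + 2 + 2
= 12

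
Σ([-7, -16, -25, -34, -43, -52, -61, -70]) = (-7) + (-16) + (-25) + (-34) + (-43) + (-52) + (-61) + (-70)
= -308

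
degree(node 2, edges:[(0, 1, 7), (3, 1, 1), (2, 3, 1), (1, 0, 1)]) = 1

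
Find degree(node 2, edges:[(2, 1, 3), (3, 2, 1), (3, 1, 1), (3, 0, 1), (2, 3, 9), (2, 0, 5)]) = incident: (2,1), (3,2), (2,3), (2,0)
= 4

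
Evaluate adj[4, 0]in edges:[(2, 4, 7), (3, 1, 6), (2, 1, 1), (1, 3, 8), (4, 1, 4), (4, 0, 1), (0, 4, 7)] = 1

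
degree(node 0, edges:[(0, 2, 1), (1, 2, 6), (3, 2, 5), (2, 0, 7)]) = 2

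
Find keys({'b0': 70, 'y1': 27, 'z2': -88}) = ['b0', 'y1', 'z2']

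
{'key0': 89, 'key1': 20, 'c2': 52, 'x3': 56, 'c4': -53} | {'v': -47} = {'key0': 89, 'key1': 20, 'c2': 52, 'x3': 56, 'c4': -53, 'v': -47}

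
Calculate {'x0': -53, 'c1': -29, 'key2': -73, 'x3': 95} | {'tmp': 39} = {'x0': -53, 'c1': -29, 'key2': -73, 'x3': 95, 'tmp': 39}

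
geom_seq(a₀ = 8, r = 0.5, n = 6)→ [8.0, 4.0, 2.0, 1.0, 0.5, 0.25]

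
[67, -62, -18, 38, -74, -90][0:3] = [67, -62, -18]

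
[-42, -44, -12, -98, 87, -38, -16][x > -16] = [-12, 87]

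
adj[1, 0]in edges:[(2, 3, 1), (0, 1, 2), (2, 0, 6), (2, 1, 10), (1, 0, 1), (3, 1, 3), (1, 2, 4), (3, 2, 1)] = 1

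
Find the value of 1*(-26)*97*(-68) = 171496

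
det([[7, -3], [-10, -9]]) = (7)*(-9) - (-3)*(-10)
= -93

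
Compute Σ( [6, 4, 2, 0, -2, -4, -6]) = 6 + 4 + 2 + 0 + (-2) + (-4) + (-6)
= 0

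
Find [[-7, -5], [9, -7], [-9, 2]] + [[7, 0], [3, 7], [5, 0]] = [[0, -5], [12, 0], [-4, 2]]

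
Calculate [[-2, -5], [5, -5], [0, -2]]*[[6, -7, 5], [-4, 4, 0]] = [[8, -6, -10], [50, -55, 25], [8, -8, 0]]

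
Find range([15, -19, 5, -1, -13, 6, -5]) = 34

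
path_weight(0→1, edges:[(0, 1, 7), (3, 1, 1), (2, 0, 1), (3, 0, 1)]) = w(0→1)=7
= 7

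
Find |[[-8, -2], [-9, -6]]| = (-8)*(-6) - (-2)*(-9)
= 30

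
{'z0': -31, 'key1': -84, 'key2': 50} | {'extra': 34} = {'z0': -31, 'key1': -84, 'key2': 50, 'extra': 34}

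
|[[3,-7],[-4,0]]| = -28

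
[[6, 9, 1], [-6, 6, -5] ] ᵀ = [[6, -6], [9, 6], [1, -5]]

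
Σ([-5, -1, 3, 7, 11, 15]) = (-5) + (-1) + 3 + 7 + 11 + 15
= 30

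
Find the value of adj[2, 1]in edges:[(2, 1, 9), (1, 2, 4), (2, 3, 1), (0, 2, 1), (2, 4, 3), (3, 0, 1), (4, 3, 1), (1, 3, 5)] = 9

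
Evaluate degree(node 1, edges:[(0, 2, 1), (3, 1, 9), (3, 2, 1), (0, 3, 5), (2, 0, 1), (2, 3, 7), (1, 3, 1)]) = incident: (3,1), (1,3)
= 2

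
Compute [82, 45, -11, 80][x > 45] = [82, 80]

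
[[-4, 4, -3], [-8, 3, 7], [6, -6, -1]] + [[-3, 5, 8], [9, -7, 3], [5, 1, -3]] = [[-7, 9, 5], [1, -4, 10], [11, -5, -4]]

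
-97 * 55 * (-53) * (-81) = -22903155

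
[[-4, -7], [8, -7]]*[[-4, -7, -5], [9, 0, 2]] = [[-47, 28, 6], [-95, -56, -54]]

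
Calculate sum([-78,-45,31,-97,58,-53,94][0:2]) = -123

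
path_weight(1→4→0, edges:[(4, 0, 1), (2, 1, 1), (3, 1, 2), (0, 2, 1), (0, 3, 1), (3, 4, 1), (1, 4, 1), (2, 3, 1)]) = w(1→4)=1 + w(4→0)=1
= 2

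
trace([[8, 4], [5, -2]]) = diagonal: 8 + (-2)
= 6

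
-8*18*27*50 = -194400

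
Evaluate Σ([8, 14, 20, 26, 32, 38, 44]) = 8 + 14 + 20 + 26 + 32 + 38 + 44
= 182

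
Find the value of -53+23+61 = 31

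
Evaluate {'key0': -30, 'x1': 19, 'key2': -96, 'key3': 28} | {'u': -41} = {'key0': -30, 'x1': 19, 'key2': -96, 'key3': 28, 'u': -41}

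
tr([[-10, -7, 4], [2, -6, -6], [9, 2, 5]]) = -11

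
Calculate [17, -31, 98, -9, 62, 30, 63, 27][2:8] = [98, -9, 62, 30, 63, 27]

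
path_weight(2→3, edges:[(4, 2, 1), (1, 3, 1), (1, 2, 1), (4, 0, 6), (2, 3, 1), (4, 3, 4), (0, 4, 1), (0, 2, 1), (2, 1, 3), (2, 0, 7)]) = 1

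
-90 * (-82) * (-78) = -575640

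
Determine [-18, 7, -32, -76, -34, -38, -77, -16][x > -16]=keep x where x > -16: -18✗, 7✓, -32✗, -76✗, -34✗, -38✗, -77✗, -16✗
= [7]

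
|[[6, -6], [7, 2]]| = 54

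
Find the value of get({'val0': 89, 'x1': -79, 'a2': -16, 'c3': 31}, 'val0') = 89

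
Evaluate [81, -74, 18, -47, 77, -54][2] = 18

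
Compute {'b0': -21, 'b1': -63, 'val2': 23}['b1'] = -63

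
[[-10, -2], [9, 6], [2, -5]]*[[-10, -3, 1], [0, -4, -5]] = [[100, 38, 0], [-90, -51, -21], [-20, 14, 27]]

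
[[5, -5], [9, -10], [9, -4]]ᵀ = [[5, 9, 9], [-5, -10, -4]]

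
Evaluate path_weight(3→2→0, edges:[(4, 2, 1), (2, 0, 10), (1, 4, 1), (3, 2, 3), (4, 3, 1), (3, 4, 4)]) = 13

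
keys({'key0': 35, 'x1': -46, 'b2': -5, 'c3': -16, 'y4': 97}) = ['key0', 'x1', 'b2', 'c3', 'y4']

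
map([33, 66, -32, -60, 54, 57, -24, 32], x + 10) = 33+10=43, 66+10=76, -32+10=-22, -60+10=-50, 54+10=64, 57+10=67, -24+10=-14, 32+10=42
= [43, 76, -22, -50, 64, 67, -14, 42]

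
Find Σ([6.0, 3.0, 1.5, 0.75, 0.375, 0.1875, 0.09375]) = 11.90625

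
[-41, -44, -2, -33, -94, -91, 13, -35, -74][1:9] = [-44, -2, -33, -94, -91, 13, -35, -74]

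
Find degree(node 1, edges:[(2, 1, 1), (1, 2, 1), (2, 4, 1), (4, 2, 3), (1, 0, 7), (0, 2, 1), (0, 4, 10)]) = incident: (2,1), (1,2), (1,0)
= 3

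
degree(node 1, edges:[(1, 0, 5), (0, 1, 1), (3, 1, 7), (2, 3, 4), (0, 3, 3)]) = 3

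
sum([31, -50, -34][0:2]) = slice → [31, -50]
31 + (-50)
= -19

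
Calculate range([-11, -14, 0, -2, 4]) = 18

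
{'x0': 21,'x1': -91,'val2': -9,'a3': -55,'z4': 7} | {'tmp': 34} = {'x0': 21, 'x1': -91, 'val2': -9, 'a3': -55, 'z4': 7, 'tmp': 34}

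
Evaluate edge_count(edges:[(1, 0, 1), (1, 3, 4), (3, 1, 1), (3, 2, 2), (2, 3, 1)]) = 5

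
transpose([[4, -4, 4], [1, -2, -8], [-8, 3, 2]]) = [[4, 1, -8], [-4, -2, 3], [4, -8, 2]]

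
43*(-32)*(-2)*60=165120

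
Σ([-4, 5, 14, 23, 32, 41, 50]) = 161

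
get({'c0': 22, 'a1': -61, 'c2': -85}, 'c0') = 22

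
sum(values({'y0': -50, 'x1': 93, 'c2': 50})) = 93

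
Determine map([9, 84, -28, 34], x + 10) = [19, 94, -18, 44]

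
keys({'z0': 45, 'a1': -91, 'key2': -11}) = ['z0', 'a1', 'key2']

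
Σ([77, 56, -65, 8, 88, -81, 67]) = 150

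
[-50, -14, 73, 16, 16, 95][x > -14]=keep x where x > -14: -50✗, -14✗, 73✓, 16✓, 16✓, 95✓
= [73, 16, 16, 95]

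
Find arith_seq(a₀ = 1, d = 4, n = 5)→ [1, 5, 9, 13, 17]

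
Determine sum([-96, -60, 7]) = -149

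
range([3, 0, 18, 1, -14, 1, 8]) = 32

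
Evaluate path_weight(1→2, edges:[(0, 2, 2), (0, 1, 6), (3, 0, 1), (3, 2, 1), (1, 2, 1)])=w(1→2)=1
= 1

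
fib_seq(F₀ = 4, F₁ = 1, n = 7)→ F_2 = F_1 + F_0 = 5
F_3 = F_2 + F_1 = 6
F_4 = F_3 + F_2 = 11
...
= [4, 1, 5, 6, 11, 17, 28]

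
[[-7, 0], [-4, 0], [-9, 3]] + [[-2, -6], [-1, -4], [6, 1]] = [[-9, -6], [-5, -4], [-3, 4]]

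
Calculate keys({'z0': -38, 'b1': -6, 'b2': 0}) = ['z0', 'b1', 'b2']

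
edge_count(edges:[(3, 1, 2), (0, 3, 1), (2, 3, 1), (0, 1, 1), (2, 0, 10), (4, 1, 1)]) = 6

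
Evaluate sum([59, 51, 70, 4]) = 59 + 51 + 70 + 4
= 184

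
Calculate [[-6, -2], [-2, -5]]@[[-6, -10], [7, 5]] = [[22, 50], [-23, -5]]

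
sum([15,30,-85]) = 15 + 30 + (-85)
= -40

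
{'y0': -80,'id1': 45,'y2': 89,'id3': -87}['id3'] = -87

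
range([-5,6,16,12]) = 21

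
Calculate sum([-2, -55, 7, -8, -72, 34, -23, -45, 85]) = (-2) + (-55) + 7 + (-8) + (-72) + 34 + (-23) + (-45) + 85
= -79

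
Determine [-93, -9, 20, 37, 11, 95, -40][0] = -93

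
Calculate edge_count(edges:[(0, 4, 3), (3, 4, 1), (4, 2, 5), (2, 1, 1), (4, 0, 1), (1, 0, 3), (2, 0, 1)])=7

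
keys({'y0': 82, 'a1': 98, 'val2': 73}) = ['y0', 'a1', 'val2']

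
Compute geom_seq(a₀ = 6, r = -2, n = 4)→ a_0 = 6*(-2)^0 = 6
a_1 = 6*(-2)^1 = -12
a_2 = 6*(-2)^2 = 24
...
= [6, -12, 24, -48]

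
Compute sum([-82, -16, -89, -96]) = -283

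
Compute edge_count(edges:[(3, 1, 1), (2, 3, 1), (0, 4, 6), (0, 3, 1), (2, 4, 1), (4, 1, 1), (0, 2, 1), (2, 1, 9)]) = 8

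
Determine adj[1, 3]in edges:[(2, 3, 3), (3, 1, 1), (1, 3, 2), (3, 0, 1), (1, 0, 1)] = 2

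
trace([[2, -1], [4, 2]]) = 4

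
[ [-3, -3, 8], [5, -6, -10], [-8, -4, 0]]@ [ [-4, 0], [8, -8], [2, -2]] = C[0][0] = (-3)*(-4) + (-3)*(8) + (8)*(2) = 4
C[0][1] = (-3)*(0) + (-3)*(-8) + (8)*(-2) = 8
C[1][0] = (5)*(-4) + (-6)*(8) + (-10)*(2) = -88
C[1][1] = (5)*(0) + (-6)*(-8) + (-10)*(-2) = 68
C[2][0] = (-8)*(-4) + (-4)*(8) + (0)*(2) = 0
C[2][1] = (-8)*(0) + (-4)*(-8) + (0)*(-2) = 32
= [[4, 8], [-88, 68], [0, 32]]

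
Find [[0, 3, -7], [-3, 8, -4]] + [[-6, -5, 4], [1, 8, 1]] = [[-6, -2, -3], [-2, 16, -3]]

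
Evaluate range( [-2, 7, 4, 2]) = 9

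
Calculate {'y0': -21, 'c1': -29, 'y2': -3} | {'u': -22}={'y0': -21, 'c1': -29, 'y2': -3, 'u': -22}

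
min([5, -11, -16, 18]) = -16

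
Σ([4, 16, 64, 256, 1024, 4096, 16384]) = 21844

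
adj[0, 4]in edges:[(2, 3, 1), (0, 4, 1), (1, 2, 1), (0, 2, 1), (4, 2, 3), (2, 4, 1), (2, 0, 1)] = 1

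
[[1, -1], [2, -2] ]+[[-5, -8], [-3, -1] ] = [[-4, -9], [-1, -3]]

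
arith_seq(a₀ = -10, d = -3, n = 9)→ [-10, -13, -16, -19, -22, -25, -28, -31, -34]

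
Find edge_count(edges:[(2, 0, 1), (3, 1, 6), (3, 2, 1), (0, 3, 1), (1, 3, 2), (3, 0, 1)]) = 6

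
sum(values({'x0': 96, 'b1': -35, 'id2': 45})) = 106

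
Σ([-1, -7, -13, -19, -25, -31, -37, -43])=(-1) + (-7) + (-13) + (-19) + (-25) + (-31) + (-37) + (-43)
= -176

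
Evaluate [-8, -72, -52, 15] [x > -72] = keep x where x > -72: -8✓, -72✗, -52✓, 15✓
= [-8, -52, 15]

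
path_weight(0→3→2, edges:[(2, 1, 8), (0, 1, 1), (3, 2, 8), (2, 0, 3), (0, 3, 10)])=w(0→3)=10 + w(3→2)=8
= 18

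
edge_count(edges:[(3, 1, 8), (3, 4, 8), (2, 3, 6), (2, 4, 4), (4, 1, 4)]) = 5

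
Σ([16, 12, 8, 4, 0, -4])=16 + 12 + 8 + 4 + 0 + (-4)
= 36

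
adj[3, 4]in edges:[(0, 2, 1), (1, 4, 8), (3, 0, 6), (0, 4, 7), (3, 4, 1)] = 1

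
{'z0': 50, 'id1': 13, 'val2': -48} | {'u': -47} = {'z0': 50, 'id1': 13, 'val2': -48, 'u': -47}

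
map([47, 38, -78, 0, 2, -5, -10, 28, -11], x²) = (47)²=2209, (38)²=1444, (-78)²=6084, (0)²=0, (2)²=4, (-5)²=25, (-10)²=100, (28)²=784, (-11)²=121
= [2209, 1444, 6084, 0, 4, 25, 100, 784, 121]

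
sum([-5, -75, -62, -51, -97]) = (-5) + (-75) + (-62) + (-51) + (-97)
= -290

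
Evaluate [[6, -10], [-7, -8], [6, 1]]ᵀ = [[6, -7, 6], [-10, -8, 1]]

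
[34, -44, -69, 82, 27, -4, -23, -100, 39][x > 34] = keep x where x > 34: 34✗, -44✗, -69✗, 82✓, 27✗, -4✗, -23✗, -100✗, 39✓
= [82, 39]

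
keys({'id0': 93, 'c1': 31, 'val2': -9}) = ['id0', 'c1', 'val2']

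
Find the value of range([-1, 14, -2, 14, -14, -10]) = 28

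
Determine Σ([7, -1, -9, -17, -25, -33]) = -78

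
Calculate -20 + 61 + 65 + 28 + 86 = 220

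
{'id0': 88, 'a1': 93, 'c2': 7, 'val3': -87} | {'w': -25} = {'id0': 88, 'a1': 93, 'c2': 7, 'val3': -87, 'w': -25}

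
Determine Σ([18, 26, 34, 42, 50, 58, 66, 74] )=18 + 26 + 34 + 42 + 50 + 58 + 66 + 74
= 368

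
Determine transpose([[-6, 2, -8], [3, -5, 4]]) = [[-6, 3], [2, -5], [-8, 4]]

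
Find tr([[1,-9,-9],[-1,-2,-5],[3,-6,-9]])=-10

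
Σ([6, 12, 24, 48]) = 90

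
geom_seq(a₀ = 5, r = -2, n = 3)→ [5, -10, 20]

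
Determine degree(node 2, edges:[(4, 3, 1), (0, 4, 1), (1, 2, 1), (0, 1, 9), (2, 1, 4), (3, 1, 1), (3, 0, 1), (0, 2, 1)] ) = incident: (1,2), (2,1), (0,2)
= 3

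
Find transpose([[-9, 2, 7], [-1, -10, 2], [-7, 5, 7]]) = [[-9, -1, -7], [2, -10, 5], [7, 2, 7]]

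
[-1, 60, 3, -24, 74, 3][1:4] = [60, 3, -24]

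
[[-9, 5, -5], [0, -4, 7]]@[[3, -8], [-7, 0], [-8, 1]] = C[0][0] = (-9)*(3) + (5)*(-7) + (-5)*(-8) = -22
C[0][1] = (-9)*(-8) + (5)*(0) + (-5)*(1) = 67
C[1][0] = (0)*(3) + (-4)*(-7) + (7)*(-8) = -28
C[1][1] = (0)*(-8) + (-4)*(0) + (7)*(1) = 7
= [[-22, 67], [-28, 7]]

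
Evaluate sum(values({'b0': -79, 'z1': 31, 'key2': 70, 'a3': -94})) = -72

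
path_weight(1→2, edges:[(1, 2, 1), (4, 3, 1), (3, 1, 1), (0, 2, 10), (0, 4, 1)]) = 1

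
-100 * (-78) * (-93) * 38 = -27565200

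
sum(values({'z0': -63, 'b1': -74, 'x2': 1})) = -136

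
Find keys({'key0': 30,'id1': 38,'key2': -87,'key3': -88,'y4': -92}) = ['key0', 'id1', 'key2', 'key3', 'y4']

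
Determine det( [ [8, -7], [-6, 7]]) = 14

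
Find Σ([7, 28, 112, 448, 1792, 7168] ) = 9555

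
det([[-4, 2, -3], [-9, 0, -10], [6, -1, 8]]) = (1)*(-4)*det([[0, -10], [-1, 8]]) + (-1)*(2)*det([[-9, -10], [6, 8]]) + (1)*(-3)*det([[-9, 0], [6, -1]])
= 40 + 24 + -27
= 37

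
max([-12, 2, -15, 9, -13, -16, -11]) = 9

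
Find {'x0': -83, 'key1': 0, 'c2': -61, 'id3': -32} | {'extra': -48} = {'x0': -83, 'key1': 0, 'c2': -61, 'id3': -32, 'extra': -48}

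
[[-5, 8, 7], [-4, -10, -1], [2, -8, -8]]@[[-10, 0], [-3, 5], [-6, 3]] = [[-16, 61], [76, -53], [52, -64]]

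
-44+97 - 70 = -17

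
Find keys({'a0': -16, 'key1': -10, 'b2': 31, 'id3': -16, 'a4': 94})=['a0', 'key1', 'b2', 'id3', 'a4']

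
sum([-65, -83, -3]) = -151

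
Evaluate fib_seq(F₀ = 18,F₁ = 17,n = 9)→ F_2 = F_1 + F_0 = 35
F_3 = F_2 + F_1 = 52
F_4 = F_3 + F_2 = 87
...
= [18, 17, 35, 52, 87, 139, 226, 365, 591]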